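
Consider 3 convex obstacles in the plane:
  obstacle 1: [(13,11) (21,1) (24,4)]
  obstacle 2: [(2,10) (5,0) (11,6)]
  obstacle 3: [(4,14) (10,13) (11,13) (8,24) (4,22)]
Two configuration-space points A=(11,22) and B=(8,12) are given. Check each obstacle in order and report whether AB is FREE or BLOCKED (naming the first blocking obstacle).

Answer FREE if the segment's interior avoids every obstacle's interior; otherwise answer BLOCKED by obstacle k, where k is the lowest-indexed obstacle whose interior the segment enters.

Obstacle 1 [(13,11) (21,1) (24,4)]:
  edge (13,11)–(21,1): clear
  edge (21,1)–(24,4): clear
  edge (24,4)–(13,11): clear
  midpoint (19/2,17) outside
  → clear
Obstacle 2 [(2,10) (5,0) (11,6)]:
  edge (2,10)–(5,0): clear
  edge (5,0)–(11,6): clear
  edge (11,6)–(2,10): clear
  midpoint (19/2,17) outside
  → clear
Obstacle 3 [(4,14) (10,13) (11,13) (8,24) (4,22)]:
  edge (4,14)–(10,13): crosses AB
  edge (10,13)–(11,13): clear
  edge (11,13)–(8,24): crosses AB
  edge (8,24)–(4,22): clear
  edge (4,22)–(4,14): clear
  → BLOCKED

BLOCKED by obstacle 3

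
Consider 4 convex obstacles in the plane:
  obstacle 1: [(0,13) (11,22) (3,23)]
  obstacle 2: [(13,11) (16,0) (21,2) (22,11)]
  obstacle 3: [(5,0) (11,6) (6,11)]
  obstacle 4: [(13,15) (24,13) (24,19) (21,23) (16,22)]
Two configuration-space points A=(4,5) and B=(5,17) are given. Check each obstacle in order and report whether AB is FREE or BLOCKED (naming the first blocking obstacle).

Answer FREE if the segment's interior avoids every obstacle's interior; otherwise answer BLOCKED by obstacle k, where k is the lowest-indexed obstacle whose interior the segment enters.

FREE

Obstacle 1 [(0,13) (11,22) (3,23)]:
  edge (0,13)–(11,22): clear
  edge (11,22)–(3,23): clear
  edge (3,23)–(0,13): clear
  midpoint (9/2,11) outside
  → clear
Obstacle 2 [(13,11) (16,0) (21,2) (22,11)]:
  edge (13,11)–(16,0): clear
  edge (16,0)–(21,2): clear
  edge (21,2)–(22,11): clear
  edge (22,11)–(13,11): clear
  midpoint (9/2,11) outside
  → clear
Obstacle 3 [(5,0) (11,6) (6,11)]:
  edge (5,0)–(11,6): clear
  edge (11,6)–(6,11): clear
  edge (6,11)–(5,0): clear
  midpoint (9/2,11) outside
  → clear
Obstacle 4 [(13,15) (24,13) (24,19) (21,23) (16,22)]:
  edge (13,15)–(24,13): clear
  edge (24,13)–(24,19): clear
  edge (24,19)–(21,23): clear
  edge (21,23)–(16,22): clear
  edge (16,22)–(13,15): clear
  midpoint (9/2,11) outside
  → clear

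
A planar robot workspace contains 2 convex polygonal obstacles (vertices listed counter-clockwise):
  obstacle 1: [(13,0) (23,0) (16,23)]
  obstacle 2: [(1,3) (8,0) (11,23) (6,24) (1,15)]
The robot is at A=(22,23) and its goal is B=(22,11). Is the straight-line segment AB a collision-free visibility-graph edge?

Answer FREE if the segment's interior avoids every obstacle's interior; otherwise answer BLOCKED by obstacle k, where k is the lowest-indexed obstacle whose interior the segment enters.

FREE

Obstacle 1 [(13,0) (23,0) (16,23)]:
  edge (13,0)–(23,0): clear
  edge (23,0)–(16,23): clear
  edge (16,23)–(13,0): clear
  midpoint (22,17) outside
  → clear
Obstacle 2 [(1,3) (8,0) (11,23) (6,24) (1,15)]:
  edge (1,3)–(8,0): clear
  edge (8,0)–(11,23): clear
  edge (11,23)–(6,24): clear
  edge (6,24)–(1,15): clear
  edge (1,15)–(1,3): clear
  midpoint (22,17) outside
  → clear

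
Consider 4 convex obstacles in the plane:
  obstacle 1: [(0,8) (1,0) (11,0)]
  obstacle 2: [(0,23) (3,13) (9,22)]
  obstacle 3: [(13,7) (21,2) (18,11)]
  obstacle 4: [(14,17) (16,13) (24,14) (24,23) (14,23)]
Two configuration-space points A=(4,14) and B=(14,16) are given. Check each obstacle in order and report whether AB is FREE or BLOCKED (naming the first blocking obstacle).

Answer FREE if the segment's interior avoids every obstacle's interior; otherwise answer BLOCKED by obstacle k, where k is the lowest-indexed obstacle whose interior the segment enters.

FREE

Obstacle 1 [(0,8) (1,0) (11,0)]:
  edge (0,8)–(1,0): clear
  edge (1,0)–(11,0): clear
  edge (11,0)–(0,8): clear
  midpoint (9,15) outside
  → clear
Obstacle 2 [(0,23) (3,13) (9,22)]:
  edge (0,23)–(3,13): clear
  edge (3,13)–(9,22): clear
  edge (9,22)–(0,23): clear
  midpoint (9,15) outside
  → clear
Obstacle 3 [(13,7) (21,2) (18,11)]:
  edge (13,7)–(21,2): clear
  edge (21,2)–(18,11): clear
  edge (18,11)–(13,7): clear
  midpoint (9,15) outside
  → clear
Obstacle 4 [(14,17) (16,13) (24,14) (24,23) (14,23)]:
  edge (14,17)–(16,13): clear
  edge (16,13)–(24,14): clear
  edge (24,14)–(24,23): clear
  edge (24,23)–(14,23): clear
  edge (14,23)–(14,17): clear
  midpoint (9,15) outside
  → clear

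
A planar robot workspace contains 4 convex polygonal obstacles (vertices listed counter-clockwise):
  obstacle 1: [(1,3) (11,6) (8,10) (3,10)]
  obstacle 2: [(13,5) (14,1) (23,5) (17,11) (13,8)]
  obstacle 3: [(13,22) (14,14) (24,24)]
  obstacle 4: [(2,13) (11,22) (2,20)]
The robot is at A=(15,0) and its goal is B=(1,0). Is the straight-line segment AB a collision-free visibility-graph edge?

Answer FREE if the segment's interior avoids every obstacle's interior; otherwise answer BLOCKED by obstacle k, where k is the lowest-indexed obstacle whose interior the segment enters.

FREE

Obstacle 1 [(1,3) (11,6) (8,10) (3,10)]:
  edge (1,3)–(11,6): clear
  edge (11,6)–(8,10): clear
  edge (8,10)–(3,10): clear
  edge (3,10)–(1,3): clear
  midpoint (8,0) outside
  → clear
Obstacle 2 [(13,5) (14,1) (23,5) (17,11) (13,8)]:
  edge (13,5)–(14,1): clear
  edge (14,1)–(23,5): clear
  edge (23,5)–(17,11): clear
  edge (17,11)–(13,8): clear
  edge (13,8)–(13,5): clear
  midpoint (8,0) outside
  → clear
Obstacle 3 [(13,22) (14,14) (24,24)]:
  edge (13,22)–(14,14): clear
  edge (14,14)–(24,24): clear
  edge (24,24)–(13,22): clear
  midpoint (8,0) outside
  → clear
Obstacle 4 [(2,13) (11,22) (2,20)]:
  edge (2,13)–(11,22): clear
  edge (11,22)–(2,20): clear
  edge (2,20)–(2,13): clear
  midpoint (8,0) outside
  → clear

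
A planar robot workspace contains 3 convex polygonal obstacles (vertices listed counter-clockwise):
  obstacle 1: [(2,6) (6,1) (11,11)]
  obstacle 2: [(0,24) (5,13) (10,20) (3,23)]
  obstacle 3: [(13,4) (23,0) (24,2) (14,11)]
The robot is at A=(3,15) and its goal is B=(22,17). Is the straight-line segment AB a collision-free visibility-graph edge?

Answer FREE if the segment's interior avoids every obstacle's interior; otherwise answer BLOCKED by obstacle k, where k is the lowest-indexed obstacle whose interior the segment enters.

Obstacle 1 [(2,6) (6,1) (11,11)]:
  edge (2,6)–(6,1): clear
  edge (6,1)–(11,11): clear
  edge (11,11)–(2,6): clear
  midpoint (25/2,16) outside
  → clear
Obstacle 2 [(0,24) (5,13) (10,20) (3,23)]:
  edge (0,24)–(5,13): crosses AB
  edge (5,13)–(10,20): crosses AB
  edge (10,20)–(3,23): clear
  edge (3,23)–(0,24): clear
  → BLOCKED
Obstacle 3 [(13,4) (23,0) (24,2) (14,11)]:
  edge (13,4)–(23,0): clear
  edge (23,0)–(24,2): clear
  edge (24,2)–(14,11): clear
  edge (14,11)–(13,4): clear
  midpoint (25/2,16) outside
  → clear

BLOCKED by obstacle 2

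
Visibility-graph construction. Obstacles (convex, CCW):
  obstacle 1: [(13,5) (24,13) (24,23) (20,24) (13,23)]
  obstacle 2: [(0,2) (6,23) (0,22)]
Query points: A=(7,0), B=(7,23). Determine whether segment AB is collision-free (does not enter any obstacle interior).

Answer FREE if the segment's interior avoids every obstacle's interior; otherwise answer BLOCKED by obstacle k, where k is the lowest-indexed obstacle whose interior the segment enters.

FREE

Obstacle 1 [(13,5) (24,13) (24,23) (20,24) (13,23)]:
  edge (13,5)–(24,13): clear
  edge (24,13)–(24,23): clear
  edge (24,23)–(20,24): clear
  edge (20,24)–(13,23): clear
  edge (13,23)–(13,5): clear
  midpoint (7,23/2) outside
  → clear
Obstacle 2 [(0,2) (6,23) (0,22)]:
  edge (0,2)–(6,23): clear
  edge (6,23)–(0,22): clear
  edge (0,22)–(0,2): clear
  midpoint (7,23/2) outside
  → clear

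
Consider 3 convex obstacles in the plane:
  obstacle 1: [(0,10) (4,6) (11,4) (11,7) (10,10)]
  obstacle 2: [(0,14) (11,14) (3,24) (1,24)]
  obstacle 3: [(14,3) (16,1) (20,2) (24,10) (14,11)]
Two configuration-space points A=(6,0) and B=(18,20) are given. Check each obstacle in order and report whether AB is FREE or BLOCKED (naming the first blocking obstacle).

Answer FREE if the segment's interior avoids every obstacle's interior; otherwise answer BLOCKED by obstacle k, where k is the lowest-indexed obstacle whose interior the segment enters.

BLOCKED by obstacle 1

Obstacle 1 [(0,10) (4,6) (11,4) (11,7) (10,10)]:
  edge (0,10)–(4,6): clear
  edge (4,6)–(11,4): crosses AB
  edge (11,4)–(11,7): clear
  edge (11,7)–(10,10): crosses AB
  edge (10,10)–(0,10): clear
  → BLOCKED
Obstacle 2 [(0,14) (11,14) (3,24) (1,24)]:
  edge (0,14)–(11,14): clear
  edge (11,14)–(3,24): clear
  edge (3,24)–(1,24): clear
  edge (1,24)–(0,14): clear
  midpoint (12,10) outside
  → clear
Obstacle 3 [(14,3) (16,1) (20,2) (24,10) (14,11)]:
  edge (14,3)–(16,1): clear
  edge (16,1)–(20,2): clear
  edge (20,2)–(24,10): clear
  edge (24,10)–(14,11): clear
  edge (14,11)–(14,3): clear
  midpoint (12,10) outside
  → clear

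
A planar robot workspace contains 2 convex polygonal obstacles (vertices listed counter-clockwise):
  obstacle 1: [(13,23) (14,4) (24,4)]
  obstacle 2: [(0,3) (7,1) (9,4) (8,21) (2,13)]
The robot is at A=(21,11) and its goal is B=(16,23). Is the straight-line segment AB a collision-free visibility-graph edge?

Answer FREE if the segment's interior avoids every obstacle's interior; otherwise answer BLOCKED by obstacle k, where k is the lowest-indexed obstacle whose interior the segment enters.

FREE

Obstacle 1 [(13,23) (14,4) (24,4)]:
  edge (13,23)–(14,4): clear
  edge (14,4)–(24,4): clear
  edge (24,4)–(13,23): clear
  midpoint (37/2,17) outside
  → clear
Obstacle 2 [(0,3) (7,1) (9,4) (8,21) (2,13)]:
  edge (0,3)–(7,1): clear
  edge (7,1)–(9,4): clear
  edge (9,4)–(8,21): clear
  edge (8,21)–(2,13): clear
  edge (2,13)–(0,3): clear
  midpoint (37/2,17) outside
  → clear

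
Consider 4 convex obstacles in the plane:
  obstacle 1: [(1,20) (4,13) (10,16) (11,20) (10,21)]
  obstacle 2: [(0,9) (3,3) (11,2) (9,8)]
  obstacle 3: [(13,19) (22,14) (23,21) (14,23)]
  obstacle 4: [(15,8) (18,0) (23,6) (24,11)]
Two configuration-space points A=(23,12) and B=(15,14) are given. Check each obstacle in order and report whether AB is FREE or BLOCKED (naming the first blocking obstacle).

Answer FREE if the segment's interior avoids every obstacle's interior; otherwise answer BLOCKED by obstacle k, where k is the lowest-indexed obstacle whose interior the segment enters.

FREE

Obstacle 1 [(1,20) (4,13) (10,16) (11,20) (10,21)]:
  edge (1,20)–(4,13): clear
  edge (4,13)–(10,16): clear
  edge (10,16)–(11,20): clear
  edge (11,20)–(10,21): clear
  edge (10,21)–(1,20): clear
  midpoint (19,13) outside
  → clear
Obstacle 2 [(0,9) (3,3) (11,2) (9,8)]:
  edge (0,9)–(3,3): clear
  edge (3,3)–(11,2): clear
  edge (11,2)–(9,8): clear
  edge (9,8)–(0,9): clear
  midpoint (19,13) outside
  → clear
Obstacle 3 [(13,19) (22,14) (23,21) (14,23)]:
  edge (13,19)–(22,14): clear
  edge (22,14)–(23,21): clear
  edge (23,21)–(14,23): clear
  edge (14,23)–(13,19): clear
  midpoint (19,13) outside
  → clear
Obstacle 4 [(15,8) (18,0) (23,6) (24,11)]:
  edge (15,8)–(18,0): clear
  edge (18,0)–(23,6): clear
  edge (23,6)–(24,11): clear
  edge (24,11)–(15,8): clear
  midpoint (19,13) outside
  → clear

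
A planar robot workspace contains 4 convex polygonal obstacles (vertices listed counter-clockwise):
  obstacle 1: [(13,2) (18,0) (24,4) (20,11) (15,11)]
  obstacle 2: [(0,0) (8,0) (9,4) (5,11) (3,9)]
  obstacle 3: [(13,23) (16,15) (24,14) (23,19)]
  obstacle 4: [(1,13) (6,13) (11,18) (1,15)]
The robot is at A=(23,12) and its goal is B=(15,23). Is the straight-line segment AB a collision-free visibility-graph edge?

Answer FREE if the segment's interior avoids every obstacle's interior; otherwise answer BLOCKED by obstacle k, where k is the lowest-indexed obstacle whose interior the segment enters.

BLOCKED by obstacle 3

Obstacle 1 [(13,2) (18,0) (24,4) (20,11) (15,11)]:
  edge (13,2)–(18,0): clear
  edge (18,0)–(24,4): clear
  edge (24,4)–(20,11): clear
  edge (20,11)–(15,11): clear
  edge (15,11)–(13,2): clear
  midpoint (19,35/2) outside
  → clear
Obstacle 2 [(0,0) (8,0) (9,4) (5,11) (3,9)]:
  edge (0,0)–(8,0): clear
  edge (8,0)–(9,4): clear
  edge (9,4)–(5,11): clear
  edge (5,11)–(3,9): clear
  edge (3,9)–(0,0): clear
  midpoint (19,35/2) outside
  → clear
Obstacle 3 [(13,23) (16,15) (24,14) (23,19)]:
  edge (13,23)–(16,15): clear
  edge (16,15)–(24,14): crosses AB
  edge (24,14)–(23,19): clear
  edge (23,19)–(13,23): crosses AB
  → BLOCKED
Obstacle 4 [(1,13) (6,13) (11,18) (1,15)]:
  edge (1,13)–(6,13): clear
  edge (6,13)–(11,18): clear
  edge (11,18)–(1,15): clear
  edge (1,15)–(1,13): clear
  midpoint (19,35/2) outside
  → clear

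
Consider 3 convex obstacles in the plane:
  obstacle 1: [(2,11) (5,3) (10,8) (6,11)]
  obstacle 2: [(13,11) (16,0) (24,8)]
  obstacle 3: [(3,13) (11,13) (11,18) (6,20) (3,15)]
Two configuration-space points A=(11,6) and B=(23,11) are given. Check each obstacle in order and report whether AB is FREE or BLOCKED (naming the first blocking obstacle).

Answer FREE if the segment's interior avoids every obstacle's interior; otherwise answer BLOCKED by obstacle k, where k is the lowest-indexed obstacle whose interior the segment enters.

BLOCKED by obstacle 2

Obstacle 1 [(2,11) (5,3) (10,8) (6,11)]:
  edge (2,11)–(5,3): clear
  edge (5,3)–(10,8): clear
  edge (10,8)–(6,11): clear
  edge (6,11)–(2,11): clear
  midpoint (17,17/2) outside
  → clear
Obstacle 2 [(13,11) (16,0) (24,8)]:
  edge (13,11)–(16,0): crosses AB
  edge (16,0)–(24,8): clear
  edge (24,8)–(13,11): crosses AB
  → BLOCKED
Obstacle 3 [(3,13) (11,13) (11,18) (6,20) (3,15)]:
  edge (3,13)–(11,13): clear
  edge (11,13)–(11,18): clear
  edge (11,18)–(6,20): clear
  edge (6,20)–(3,15): clear
  edge (3,15)–(3,13): clear
  midpoint (17,17/2) outside
  → clear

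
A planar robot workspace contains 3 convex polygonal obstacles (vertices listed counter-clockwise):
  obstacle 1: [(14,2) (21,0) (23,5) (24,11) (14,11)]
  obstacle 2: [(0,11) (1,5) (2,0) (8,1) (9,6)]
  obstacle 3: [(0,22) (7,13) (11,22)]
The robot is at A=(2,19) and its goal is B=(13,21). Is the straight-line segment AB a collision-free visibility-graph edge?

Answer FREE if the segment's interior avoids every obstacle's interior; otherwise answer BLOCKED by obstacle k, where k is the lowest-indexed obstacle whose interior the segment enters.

Obstacle 1 [(14,2) (21,0) (23,5) (24,11) (14,11)]:
  edge (14,2)–(21,0): clear
  edge (21,0)–(23,5): clear
  edge (23,5)–(24,11): clear
  edge (24,11)–(14,11): clear
  edge (14,11)–(14,2): clear
  midpoint (15/2,20) outside
  → clear
Obstacle 2 [(0,11) (1,5) (2,0) (8,1) (9,6)]:
  edge (0,11)–(1,5): clear
  edge (1,5)–(2,0): clear
  edge (2,0)–(8,1): clear
  edge (8,1)–(9,6): clear
  edge (9,6)–(0,11): clear
  midpoint (15/2,20) outside
  → clear
Obstacle 3 [(0,22) (7,13) (11,22)]:
  edge (0,22)–(7,13): crosses AB
  edge (7,13)–(11,22): crosses AB
  edge (11,22)–(0,22): clear
  → BLOCKED

BLOCKED by obstacle 3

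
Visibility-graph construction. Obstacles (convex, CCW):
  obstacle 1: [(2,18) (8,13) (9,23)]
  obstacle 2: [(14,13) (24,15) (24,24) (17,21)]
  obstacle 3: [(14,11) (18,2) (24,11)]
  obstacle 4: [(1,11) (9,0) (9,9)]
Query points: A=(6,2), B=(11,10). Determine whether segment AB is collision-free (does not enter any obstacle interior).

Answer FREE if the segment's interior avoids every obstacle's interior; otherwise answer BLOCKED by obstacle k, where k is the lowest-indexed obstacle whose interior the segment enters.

BLOCKED by obstacle 4

Obstacle 1 [(2,18) (8,13) (9,23)]:
  edge (2,18)–(8,13): clear
  edge (8,13)–(9,23): clear
  edge (9,23)–(2,18): clear
  midpoint (17/2,6) outside
  → clear
Obstacle 2 [(14,13) (24,15) (24,24) (17,21)]:
  edge (14,13)–(24,15): clear
  edge (24,15)–(24,24): clear
  edge (24,24)–(17,21): clear
  edge (17,21)–(14,13): clear
  midpoint (17/2,6) outside
  → clear
Obstacle 3 [(14,11) (18,2) (24,11)]:
  edge (14,11)–(18,2): clear
  edge (18,2)–(24,11): clear
  edge (24,11)–(14,11): clear
  midpoint (17/2,6) outside
  → clear
Obstacle 4 [(1,11) (9,0) (9,9)]:
  edge (1,11)–(9,0): crosses AB
  edge (9,0)–(9,9): crosses AB
  edge (9,9)–(1,11): clear
  → BLOCKED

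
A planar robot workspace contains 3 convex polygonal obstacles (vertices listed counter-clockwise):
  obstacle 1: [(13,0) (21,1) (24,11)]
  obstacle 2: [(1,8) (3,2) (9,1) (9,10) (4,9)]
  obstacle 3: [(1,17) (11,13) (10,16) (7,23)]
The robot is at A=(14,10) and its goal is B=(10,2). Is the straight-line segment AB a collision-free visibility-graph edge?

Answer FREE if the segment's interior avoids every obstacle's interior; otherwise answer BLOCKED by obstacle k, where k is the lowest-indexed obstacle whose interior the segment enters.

Obstacle 1 [(13,0) (21,1) (24,11)]:
  edge (13,0)–(21,1): clear
  edge (21,1)–(24,11): clear
  edge (24,11)–(13,0): clear
  midpoint (12,6) outside
  → clear
Obstacle 2 [(1,8) (3,2) (9,1) (9,10) (4,9)]:
  edge (1,8)–(3,2): clear
  edge (3,2)–(9,1): clear
  edge (9,1)–(9,10): clear
  edge (9,10)–(4,9): clear
  edge (4,9)–(1,8): clear
  midpoint (12,6) outside
  → clear
Obstacle 3 [(1,17) (11,13) (10,16) (7,23)]:
  edge (1,17)–(11,13): clear
  edge (11,13)–(10,16): clear
  edge (10,16)–(7,23): clear
  edge (7,23)–(1,17): clear
  midpoint (12,6) outside
  → clear

FREE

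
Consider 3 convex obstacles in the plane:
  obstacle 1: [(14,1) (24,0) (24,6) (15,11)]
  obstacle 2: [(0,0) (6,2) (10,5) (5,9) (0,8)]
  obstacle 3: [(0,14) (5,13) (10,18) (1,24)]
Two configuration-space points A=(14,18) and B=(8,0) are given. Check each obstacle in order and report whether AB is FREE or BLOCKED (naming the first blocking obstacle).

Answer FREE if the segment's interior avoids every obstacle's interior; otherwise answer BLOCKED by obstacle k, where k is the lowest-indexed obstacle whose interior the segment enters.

Obstacle 1 [(14,1) (24,0) (24,6) (15,11)]:
  edge (14,1)–(24,0): clear
  edge (24,0)–(24,6): clear
  edge (24,6)–(15,11): clear
  edge (15,11)–(14,1): clear
  midpoint (11,9) outside
  → clear
Obstacle 2 [(0,0) (6,2) (10,5) (5,9) (0,8)]:
  edge (0,0)–(6,2): clear
  edge (6,2)–(10,5): crosses AB
  edge (10,5)–(5,9): crosses AB
  edge (5,9)–(0,8): clear
  edge (0,8)–(0,0): clear
  → BLOCKED
Obstacle 3 [(0,14) (5,13) (10,18) (1,24)]:
  edge (0,14)–(5,13): clear
  edge (5,13)–(10,18): clear
  edge (10,18)–(1,24): clear
  edge (1,24)–(0,14): clear
  midpoint (11,9) outside
  → clear

BLOCKED by obstacle 2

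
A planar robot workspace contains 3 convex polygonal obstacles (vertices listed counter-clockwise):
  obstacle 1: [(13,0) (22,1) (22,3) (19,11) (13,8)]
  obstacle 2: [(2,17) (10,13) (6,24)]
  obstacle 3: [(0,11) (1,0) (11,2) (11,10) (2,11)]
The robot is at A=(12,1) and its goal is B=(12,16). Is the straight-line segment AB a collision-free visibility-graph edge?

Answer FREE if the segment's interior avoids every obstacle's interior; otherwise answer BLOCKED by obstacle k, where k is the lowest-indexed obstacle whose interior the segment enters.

FREE

Obstacle 1 [(13,0) (22,1) (22,3) (19,11) (13,8)]:
  edge (13,0)–(22,1): clear
  edge (22,1)–(22,3): clear
  edge (22,3)–(19,11): clear
  edge (19,11)–(13,8): clear
  edge (13,8)–(13,0): clear
  midpoint (12,17/2) outside
  → clear
Obstacle 2 [(2,17) (10,13) (6,24)]:
  edge (2,17)–(10,13): clear
  edge (10,13)–(6,24): clear
  edge (6,24)–(2,17): clear
  midpoint (12,17/2) outside
  → clear
Obstacle 3 [(0,11) (1,0) (11,2) (11,10) (2,11)]:
  edge (0,11)–(1,0): clear
  edge (1,0)–(11,2): clear
  edge (11,2)–(11,10): clear
  edge (11,10)–(2,11): clear
  edge (2,11)–(0,11): clear
  midpoint (12,17/2) outside
  → clear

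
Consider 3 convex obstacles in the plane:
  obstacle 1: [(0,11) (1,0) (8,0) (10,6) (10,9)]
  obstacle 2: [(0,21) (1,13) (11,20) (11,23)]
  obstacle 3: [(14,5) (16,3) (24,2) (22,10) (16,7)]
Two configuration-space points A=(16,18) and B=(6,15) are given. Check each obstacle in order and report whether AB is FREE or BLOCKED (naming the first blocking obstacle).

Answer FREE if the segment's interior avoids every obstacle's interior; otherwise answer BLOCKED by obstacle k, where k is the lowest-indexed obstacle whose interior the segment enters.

FREE

Obstacle 1 [(0,11) (1,0) (8,0) (10,6) (10,9)]:
  edge (0,11)–(1,0): clear
  edge (1,0)–(8,0): clear
  edge (8,0)–(10,6): clear
  edge (10,6)–(10,9): clear
  edge (10,9)–(0,11): clear
  midpoint (11,33/2) outside
  → clear
Obstacle 2 [(0,21) (1,13) (11,20) (11,23)]:
  edge (0,21)–(1,13): clear
  edge (1,13)–(11,20): clear
  edge (11,20)–(11,23): clear
  edge (11,23)–(0,21): clear
  midpoint (11,33/2) outside
  → clear
Obstacle 3 [(14,5) (16,3) (24,2) (22,10) (16,7)]:
  edge (14,5)–(16,3): clear
  edge (16,3)–(24,2): clear
  edge (24,2)–(22,10): clear
  edge (22,10)–(16,7): clear
  edge (16,7)–(14,5): clear
  midpoint (11,33/2) outside
  → clear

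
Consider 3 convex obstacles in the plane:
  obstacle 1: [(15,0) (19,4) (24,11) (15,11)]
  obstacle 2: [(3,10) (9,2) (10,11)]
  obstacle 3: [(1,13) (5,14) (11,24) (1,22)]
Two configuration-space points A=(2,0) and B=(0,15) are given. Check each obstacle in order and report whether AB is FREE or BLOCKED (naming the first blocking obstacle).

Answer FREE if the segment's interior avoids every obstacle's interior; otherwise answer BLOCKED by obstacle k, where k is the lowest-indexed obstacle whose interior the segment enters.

Obstacle 1 [(15,0) (19,4) (24,11) (15,11)]:
  edge (15,0)–(19,4): clear
  edge (19,4)–(24,11): clear
  edge (24,11)–(15,11): clear
  edge (15,11)–(15,0): clear
  midpoint (1,15/2) outside
  → clear
Obstacle 2 [(3,10) (9,2) (10,11)]:
  edge (3,10)–(9,2): clear
  edge (9,2)–(10,11): clear
  edge (10,11)–(3,10): clear
  midpoint (1,15/2) outside
  → clear
Obstacle 3 [(1,13) (5,14) (11,24) (1,22)]:
  edge (1,13)–(5,14): clear
  edge (5,14)–(11,24): clear
  edge (11,24)–(1,22): clear
  edge (1,22)–(1,13): clear
  midpoint (1,15/2) outside
  → clear

FREE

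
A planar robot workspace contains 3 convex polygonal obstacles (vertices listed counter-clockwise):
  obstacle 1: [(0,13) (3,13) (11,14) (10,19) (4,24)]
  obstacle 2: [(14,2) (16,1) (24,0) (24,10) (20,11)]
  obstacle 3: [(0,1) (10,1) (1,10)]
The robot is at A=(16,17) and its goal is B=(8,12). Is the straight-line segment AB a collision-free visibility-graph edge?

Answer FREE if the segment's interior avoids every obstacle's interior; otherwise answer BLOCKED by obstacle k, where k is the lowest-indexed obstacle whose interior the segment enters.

Obstacle 1 [(0,13) (3,13) (11,14) (10,19) (4,24)]:
  edge (0,13)–(3,13): clear
  edge (3,13)–(11,14): clear
  edge (11,14)–(10,19): clear
  edge (10,19)–(4,24): clear
  edge (4,24)–(0,13): clear
  midpoint (12,29/2) outside
  → clear
Obstacle 2 [(14,2) (16,1) (24,0) (24,10) (20,11)]:
  edge (14,2)–(16,1): clear
  edge (16,1)–(24,0): clear
  edge (24,0)–(24,10): clear
  edge (24,10)–(20,11): clear
  edge (20,11)–(14,2): clear
  midpoint (12,29/2) outside
  → clear
Obstacle 3 [(0,1) (10,1) (1,10)]:
  edge (0,1)–(10,1): clear
  edge (10,1)–(1,10): clear
  edge (1,10)–(0,1): clear
  midpoint (12,29/2) outside
  → clear

FREE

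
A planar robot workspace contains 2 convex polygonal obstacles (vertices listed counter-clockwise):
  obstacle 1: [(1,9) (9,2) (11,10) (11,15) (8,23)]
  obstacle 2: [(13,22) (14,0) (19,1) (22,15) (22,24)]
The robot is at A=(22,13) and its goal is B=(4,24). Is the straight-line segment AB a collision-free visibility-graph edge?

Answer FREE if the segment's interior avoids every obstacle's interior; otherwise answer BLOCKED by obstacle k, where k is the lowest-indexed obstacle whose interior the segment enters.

Obstacle 1 [(1,9) (9,2) (11,10) (11,15) (8,23)]:
  edge (1,9)–(9,2): clear
  edge (9,2)–(11,10): clear
  edge (11,10)–(11,15): clear
  edge (11,15)–(8,23): crosses AB
  edge (8,23)–(1,9): crosses AB
  → BLOCKED
Obstacle 2 [(13,22) (14,0) (19,1) (22,15) (22,24)]:
  edge (13,22)–(14,0): crosses AB
  edge (14,0)–(19,1): clear
  edge (19,1)–(22,15): crosses AB
  edge (22,15)–(22,24): clear
  edge (22,24)–(13,22): clear
  → BLOCKED

BLOCKED by obstacle 1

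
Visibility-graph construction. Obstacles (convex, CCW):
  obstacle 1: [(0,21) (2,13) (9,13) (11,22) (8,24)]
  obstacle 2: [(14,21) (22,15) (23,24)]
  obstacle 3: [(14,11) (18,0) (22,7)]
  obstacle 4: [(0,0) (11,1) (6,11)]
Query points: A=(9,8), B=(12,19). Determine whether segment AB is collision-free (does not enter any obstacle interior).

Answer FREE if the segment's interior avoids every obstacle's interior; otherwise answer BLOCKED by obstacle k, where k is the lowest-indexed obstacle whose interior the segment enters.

FREE

Obstacle 1 [(0,21) (2,13) (9,13) (11,22) (8,24)]:
  edge (0,21)–(2,13): clear
  edge (2,13)–(9,13): clear
  edge (9,13)–(11,22): clear
  edge (11,22)–(8,24): clear
  edge (8,24)–(0,21): clear
  midpoint (21/2,27/2) outside
  → clear
Obstacle 2 [(14,21) (22,15) (23,24)]:
  edge (14,21)–(22,15): clear
  edge (22,15)–(23,24): clear
  edge (23,24)–(14,21): clear
  midpoint (21/2,27/2) outside
  → clear
Obstacle 3 [(14,11) (18,0) (22,7)]:
  edge (14,11)–(18,0): clear
  edge (18,0)–(22,7): clear
  edge (22,7)–(14,11): clear
  midpoint (21/2,27/2) outside
  → clear
Obstacle 4 [(0,0) (11,1) (6,11)]:
  edge (0,0)–(11,1): clear
  edge (11,1)–(6,11): clear
  edge (6,11)–(0,0): clear
  midpoint (21/2,27/2) outside
  → clear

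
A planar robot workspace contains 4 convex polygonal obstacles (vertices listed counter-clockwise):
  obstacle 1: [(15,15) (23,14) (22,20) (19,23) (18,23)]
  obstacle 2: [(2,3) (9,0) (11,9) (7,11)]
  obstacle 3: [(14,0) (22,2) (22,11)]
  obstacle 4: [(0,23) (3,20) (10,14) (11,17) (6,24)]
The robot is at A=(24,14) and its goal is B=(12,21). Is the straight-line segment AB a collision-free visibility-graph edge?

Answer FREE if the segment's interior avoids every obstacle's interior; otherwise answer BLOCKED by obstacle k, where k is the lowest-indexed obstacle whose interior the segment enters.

Obstacle 1 [(15,15) (23,14) (22,20) (19,23) (18,23)]:
  edge (15,15)–(23,14): clear
  edge (23,14)–(22,20): crosses AB
  edge (22,20)–(19,23): clear
  edge (19,23)–(18,23): clear
  edge (18,23)–(15,15): crosses AB
  → BLOCKED
Obstacle 2 [(2,3) (9,0) (11,9) (7,11)]:
  edge (2,3)–(9,0): clear
  edge (9,0)–(11,9): clear
  edge (11,9)–(7,11): clear
  edge (7,11)–(2,3): clear
  midpoint (18,35/2) outside
  → clear
Obstacle 3 [(14,0) (22,2) (22,11)]:
  edge (14,0)–(22,2): clear
  edge (22,2)–(22,11): clear
  edge (22,11)–(14,0): clear
  midpoint (18,35/2) outside
  → clear
Obstacle 4 [(0,23) (3,20) (10,14) (11,17) (6,24)]:
  edge (0,23)–(3,20): clear
  edge (3,20)–(10,14): clear
  edge (10,14)–(11,17): clear
  edge (11,17)–(6,24): clear
  edge (6,24)–(0,23): clear
  midpoint (18,35/2) outside
  → clear

BLOCKED by obstacle 1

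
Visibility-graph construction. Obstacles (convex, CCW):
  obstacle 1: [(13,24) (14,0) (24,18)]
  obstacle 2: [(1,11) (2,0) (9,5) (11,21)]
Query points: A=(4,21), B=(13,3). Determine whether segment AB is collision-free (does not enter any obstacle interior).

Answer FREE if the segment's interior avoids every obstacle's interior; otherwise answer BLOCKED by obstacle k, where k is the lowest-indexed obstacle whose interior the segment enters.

BLOCKED by obstacle 2

Obstacle 1 [(13,24) (14,0) (24,18)]:
  edge (13,24)–(14,0): clear
  edge (14,0)–(24,18): clear
  edge (24,18)–(13,24): clear
  midpoint (17/2,12) outside
  → clear
Obstacle 2 [(1,11) (2,0) (9,5) (11,21)]:
  edge (1,11)–(2,0): clear
  edge (2,0)–(9,5): clear
  edge (9,5)–(11,21): crosses AB
  edge (11,21)–(1,11): crosses AB
  → BLOCKED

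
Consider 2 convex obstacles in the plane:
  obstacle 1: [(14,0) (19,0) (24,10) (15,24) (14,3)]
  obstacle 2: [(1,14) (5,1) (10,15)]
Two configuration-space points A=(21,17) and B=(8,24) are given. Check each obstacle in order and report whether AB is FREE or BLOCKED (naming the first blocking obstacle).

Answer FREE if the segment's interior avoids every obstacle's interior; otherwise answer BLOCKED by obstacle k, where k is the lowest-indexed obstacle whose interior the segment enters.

BLOCKED by obstacle 1

Obstacle 1 [(14,0) (19,0) (24,10) (15,24) (14,3)]:
  edge (14,0)–(19,0): clear
  edge (19,0)–(24,10): clear
  edge (24,10)–(15,24): crosses AB
  edge (15,24)–(14,3): crosses AB
  edge (14,3)–(14,0): clear
  → BLOCKED
Obstacle 2 [(1,14) (5,1) (10,15)]:
  edge (1,14)–(5,1): clear
  edge (5,1)–(10,15): clear
  edge (10,15)–(1,14): clear
  midpoint (29/2,41/2) outside
  → clear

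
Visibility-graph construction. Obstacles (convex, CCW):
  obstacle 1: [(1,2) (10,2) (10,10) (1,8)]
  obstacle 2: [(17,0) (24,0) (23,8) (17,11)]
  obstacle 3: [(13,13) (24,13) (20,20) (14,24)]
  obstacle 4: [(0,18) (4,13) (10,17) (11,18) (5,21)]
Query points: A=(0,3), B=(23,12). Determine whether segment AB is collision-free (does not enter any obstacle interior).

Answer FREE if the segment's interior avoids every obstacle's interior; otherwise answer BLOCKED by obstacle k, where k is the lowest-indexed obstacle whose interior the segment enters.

Obstacle 1 [(1,2) (10,2) (10,10) (1,8)]:
  edge (1,2)–(10,2): clear
  edge (10,2)–(10,10): crosses AB
  edge (10,10)–(1,8): clear
  edge (1,8)–(1,2): crosses AB
  → BLOCKED
Obstacle 2 [(17,0) (24,0) (23,8) (17,11)]:
  edge (17,0)–(24,0): clear
  edge (24,0)–(23,8): clear
  edge (23,8)–(17,11): crosses AB
  edge (17,11)–(17,0): crosses AB
  → BLOCKED
Obstacle 3 [(13,13) (24,13) (20,20) (14,24)]:
  edge (13,13)–(24,13): clear
  edge (24,13)–(20,20): clear
  edge (20,20)–(14,24): clear
  edge (14,24)–(13,13): clear
  midpoint (23/2,15/2) outside
  → clear
Obstacle 4 [(0,18) (4,13) (10,17) (11,18) (5,21)]:
  edge (0,18)–(4,13): clear
  edge (4,13)–(10,17): clear
  edge (10,17)–(11,18): clear
  edge (11,18)–(5,21): clear
  edge (5,21)–(0,18): clear
  midpoint (23/2,15/2) outside
  → clear

BLOCKED by obstacle 1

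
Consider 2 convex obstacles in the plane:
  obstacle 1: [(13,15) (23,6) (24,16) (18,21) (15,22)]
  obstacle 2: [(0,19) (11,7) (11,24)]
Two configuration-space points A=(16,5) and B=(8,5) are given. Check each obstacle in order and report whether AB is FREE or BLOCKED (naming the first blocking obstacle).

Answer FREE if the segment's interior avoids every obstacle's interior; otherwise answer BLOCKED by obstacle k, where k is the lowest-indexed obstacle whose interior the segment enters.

Obstacle 1 [(13,15) (23,6) (24,16) (18,21) (15,22)]:
  edge (13,15)–(23,6): clear
  edge (23,6)–(24,16): clear
  edge (24,16)–(18,21): clear
  edge (18,21)–(15,22): clear
  edge (15,22)–(13,15): clear
  midpoint (12,5) outside
  → clear
Obstacle 2 [(0,19) (11,7) (11,24)]:
  edge (0,19)–(11,7): clear
  edge (11,7)–(11,24): clear
  edge (11,24)–(0,19): clear
  midpoint (12,5) outside
  → clear

FREE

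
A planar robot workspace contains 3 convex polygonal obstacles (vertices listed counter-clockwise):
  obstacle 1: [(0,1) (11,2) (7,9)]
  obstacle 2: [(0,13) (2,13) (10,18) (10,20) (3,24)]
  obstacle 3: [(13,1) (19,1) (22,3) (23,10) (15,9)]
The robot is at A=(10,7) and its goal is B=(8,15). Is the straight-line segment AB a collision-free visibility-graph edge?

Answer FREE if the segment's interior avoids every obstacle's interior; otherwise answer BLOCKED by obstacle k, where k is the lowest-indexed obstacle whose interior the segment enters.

Obstacle 1 [(0,1) (11,2) (7,9)]:
  edge (0,1)–(11,2): clear
  edge (11,2)–(7,9): clear
  edge (7,9)–(0,1): clear
  midpoint (9,11) outside
  → clear
Obstacle 2 [(0,13) (2,13) (10,18) (10,20) (3,24)]:
  edge (0,13)–(2,13): clear
  edge (2,13)–(10,18): clear
  edge (10,18)–(10,20): clear
  edge (10,20)–(3,24): clear
  edge (3,24)–(0,13): clear
  midpoint (9,11) outside
  → clear
Obstacle 3 [(13,1) (19,1) (22,3) (23,10) (15,9)]:
  edge (13,1)–(19,1): clear
  edge (19,1)–(22,3): clear
  edge (22,3)–(23,10): clear
  edge (23,10)–(15,9): clear
  edge (15,9)–(13,1): clear
  midpoint (9,11) outside
  → clear

FREE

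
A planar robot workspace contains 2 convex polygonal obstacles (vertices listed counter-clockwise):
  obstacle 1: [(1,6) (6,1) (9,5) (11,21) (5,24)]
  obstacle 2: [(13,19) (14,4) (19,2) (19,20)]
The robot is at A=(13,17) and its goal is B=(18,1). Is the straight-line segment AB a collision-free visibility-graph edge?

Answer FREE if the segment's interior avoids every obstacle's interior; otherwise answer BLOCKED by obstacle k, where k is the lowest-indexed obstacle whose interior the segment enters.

Obstacle 1 [(1,6) (6,1) (9,5) (11,21) (5,24)]:
  edge (1,6)–(6,1): clear
  edge (6,1)–(9,5): clear
  edge (9,5)–(11,21): clear
  edge (11,21)–(5,24): clear
  edge (5,24)–(1,6): clear
  midpoint (31/2,9) outside
  → clear
Obstacle 2 [(13,19) (14,4) (19,2) (19,20)]:
  edge (13,19)–(14,4): crosses AB
  edge (14,4)–(19,2): crosses AB
  edge (19,2)–(19,20): clear
  edge (19,20)–(13,19): clear
  → BLOCKED

BLOCKED by obstacle 2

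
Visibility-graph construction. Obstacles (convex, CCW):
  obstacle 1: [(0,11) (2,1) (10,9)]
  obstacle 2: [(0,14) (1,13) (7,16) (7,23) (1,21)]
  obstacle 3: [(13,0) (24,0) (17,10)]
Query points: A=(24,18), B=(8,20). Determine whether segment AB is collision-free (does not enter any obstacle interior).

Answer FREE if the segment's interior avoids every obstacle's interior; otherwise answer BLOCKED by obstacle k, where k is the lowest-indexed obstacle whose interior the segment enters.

Obstacle 1 [(0,11) (2,1) (10,9)]:
  edge (0,11)–(2,1): clear
  edge (2,1)–(10,9): clear
  edge (10,9)–(0,11): clear
  midpoint (16,19) outside
  → clear
Obstacle 2 [(0,14) (1,13) (7,16) (7,23) (1,21)]:
  edge (0,14)–(1,13): clear
  edge (1,13)–(7,16): clear
  edge (7,16)–(7,23): clear
  edge (7,23)–(1,21): clear
  edge (1,21)–(0,14): clear
  midpoint (16,19) outside
  → clear
Obstacle 3 [(13,0) (24,0) (17,10)]:
  edge (13,0)–(24,0): clear
  edge (24,0)–(17,10): clear
  edge (17,10)–(13,0): clear
  midpoint (16,19) outside
  → clear

FREE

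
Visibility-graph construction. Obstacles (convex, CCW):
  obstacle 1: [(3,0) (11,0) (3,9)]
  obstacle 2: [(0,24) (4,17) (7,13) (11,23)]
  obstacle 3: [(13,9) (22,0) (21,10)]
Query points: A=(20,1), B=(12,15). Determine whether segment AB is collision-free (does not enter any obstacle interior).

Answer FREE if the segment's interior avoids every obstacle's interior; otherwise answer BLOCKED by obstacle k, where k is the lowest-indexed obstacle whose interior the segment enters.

Obstacle 1 [(3,0) (11,0) (3,9)]:
  edge (3,0)–(11,0): clear
  edge (11,0)–(3,9): clear
  edge (3,9)–(3,0): clear
  midpoint (16,8) outside
  → clear
Obstacle 2 [(0,24) (4,17) (7,13) (11,23)]:
  edge (0,24)–(4,17): clear
  edge (4,17)–(7,13): clear
  edge (7,13)–(11,23): clear
  edge (11,23)–(0,24): clear
  midpoint (16,8) outside
  → clear
Obstacle 3 [(13,9) (22,0) (21,10)]:
  edge (13,9)–(22,0): crosses AB
  edge (22,0)–(21,10): clear
  edge (21,10)–(13,9): crosses AB
  → BLOCKED

BLOCKED by obstacle 3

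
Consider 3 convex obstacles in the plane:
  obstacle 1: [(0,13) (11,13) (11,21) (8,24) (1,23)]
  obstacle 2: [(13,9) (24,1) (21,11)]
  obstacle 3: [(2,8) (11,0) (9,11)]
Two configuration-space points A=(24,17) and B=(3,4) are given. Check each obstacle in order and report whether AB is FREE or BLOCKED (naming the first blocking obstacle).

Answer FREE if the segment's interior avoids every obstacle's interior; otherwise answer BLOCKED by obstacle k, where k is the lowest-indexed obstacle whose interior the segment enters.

Obstacle 1 [(0,13) (11,13) (11,21) (8,24) (1,23)]:
  edge (0,13)–(11,13): clear
  edge (11,13)–(11,21): clear
  edge (11,21)–(8,24): clear
  edge (8,24)–(1,23): clear
  edge (1,23)–(0,13): clear
  midpoint (27/2,21/2) outside
  → clear
Obstacle 2 [(13,9) (24,1) (21,11)]:
  edge (13,9)–(24,1): clear
  edge (24,1)–(21,11): clear
  edge (21,11)–(13,9): clear
  midpoint (27/2,21/2) outside
  → clear
Obstacle 3 [(2,8) (11,0) (9,11)]:
  edge (2,8)–(11,0): crosses AB
  edge (11,0)–(9,11): crosses AB
  edge (9,11)–(2,8): clear
  → BLOCKED

BLOCKED by obstacle 3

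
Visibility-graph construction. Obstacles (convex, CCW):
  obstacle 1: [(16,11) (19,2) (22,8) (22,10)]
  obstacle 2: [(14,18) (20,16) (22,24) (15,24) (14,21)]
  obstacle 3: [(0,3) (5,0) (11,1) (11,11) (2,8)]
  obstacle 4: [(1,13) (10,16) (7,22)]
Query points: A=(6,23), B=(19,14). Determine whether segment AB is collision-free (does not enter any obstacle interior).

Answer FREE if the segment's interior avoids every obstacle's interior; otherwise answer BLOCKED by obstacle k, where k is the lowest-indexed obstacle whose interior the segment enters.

FREE

Obstacle 1 [(16,11) (19,2) (22,8) (22,10)]:
  edge (16,11)–(19,2): clear
  edge (19,2)–(22,8): clear
  edge (22,8)–(22,10): clear
  edge (22,10)–(16,11): clear
  midpoint (25/2,37/2) outside
  → clear
Obstacle 2 [(14,18) (20,16) (22,24) (15,24) (14,21)]:
  edge (14,18)–(20,16): clear
  edge (20,16)–(22,24): clear
  edge (22,24)–(15,24): clear
  edge (15,24)–(14,21): clear
  edge (14,21)–(14,18): clear
  midpoint (25/2,37/2) outside
  → clear
Obstacle 3 [(0,3) (5,0) (11,1) (11,11) (2,8)]:
  edge (0,3)–(5,0): clear
  edge (5,0)–(11,1): clear
  edge (11,1)–(11,11): clear
  edge (11,11)–(2,8): clear
  edge (2,8)–(0,3): clear
  midpoint (25/2,37/2) outside
  → clear
Obstacle 4 [(1,13) (10,16) (7,22)]:
  edge (1,13)–(10,16): clear
  edge (10,16)–(7,22): clear
  edge (7,22)–(1,13): clear
  midpoint (25/2,37/2) outside
  → clear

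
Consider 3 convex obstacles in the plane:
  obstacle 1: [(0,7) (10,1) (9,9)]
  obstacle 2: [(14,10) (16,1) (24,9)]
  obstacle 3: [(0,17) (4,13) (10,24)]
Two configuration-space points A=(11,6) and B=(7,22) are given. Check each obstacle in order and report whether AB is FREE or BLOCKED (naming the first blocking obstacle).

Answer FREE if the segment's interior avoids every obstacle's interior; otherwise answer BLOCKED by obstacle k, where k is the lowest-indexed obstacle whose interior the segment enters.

BLOCKED by obstacle 3

Obstacle 1 [(0,7) (10,1) (9,9)]:
  edge (0,7)–(10,1): clear
  edge (10,1)–(9,9): clear
  edge (9,9)–(0,7): clear
  midpoint (9,14) outside
  → clear
Obstacle 2 [(14,10) (16,1) (24,9)]:
  edge (14,10)–(16,1): clear
  edge (16,1)–(24,9): clear
  edge (24,9)–(14,10): clear
  midpoint (9,14) outside
  → clear
Obstacle 3 [(0,17) (4,13) (10,24)]:
  edge (0,17)–(4,13): clear
  edge (4,13)–(10,24): crosses AB
  edge (10,24)–(0,17): crosses AB
  → BLOCKED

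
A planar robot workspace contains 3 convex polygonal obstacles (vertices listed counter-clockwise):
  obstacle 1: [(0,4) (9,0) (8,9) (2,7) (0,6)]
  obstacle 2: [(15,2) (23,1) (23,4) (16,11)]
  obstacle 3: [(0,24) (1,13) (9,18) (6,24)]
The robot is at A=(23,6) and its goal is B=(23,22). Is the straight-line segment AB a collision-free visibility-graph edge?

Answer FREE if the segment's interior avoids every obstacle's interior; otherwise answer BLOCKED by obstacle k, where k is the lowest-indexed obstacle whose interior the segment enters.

FREE

Obstacle 1 [(0,4) (9,0) (8,9) (2,7) (0,6)]:
  edge (0,4)–(9,0): clear
  edge (9,0)–(8,9): clear
  edge (8,9)–(2,7): clear
  edge (2,7)–(0,6): clear
  edge (0,6)–(0,4): clear
  midpoint (23,14) outside
  → clear
Obstacle 2 [(15,2) (23,1) (23,4) (16,11)]:
  edge (15,2)–(23,1): clear
  edge (23,1)–(23,4): clear
  edge (23,4)–(16,11): clear
  edge (16,11)–(15,2): clear
  midpoint (23,14) outside
  → clear
Obstacle 3 [(0,24) (1,13) (9,18) (6,24)]:
  edge (0,24)–(1,13): clear
  edge (1,13)–(9,18): clear
  edge (9,18)–(6,24): clear
  edge (6,24)–(0,24): clear
  midpoint (23,14) outside
  → clear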